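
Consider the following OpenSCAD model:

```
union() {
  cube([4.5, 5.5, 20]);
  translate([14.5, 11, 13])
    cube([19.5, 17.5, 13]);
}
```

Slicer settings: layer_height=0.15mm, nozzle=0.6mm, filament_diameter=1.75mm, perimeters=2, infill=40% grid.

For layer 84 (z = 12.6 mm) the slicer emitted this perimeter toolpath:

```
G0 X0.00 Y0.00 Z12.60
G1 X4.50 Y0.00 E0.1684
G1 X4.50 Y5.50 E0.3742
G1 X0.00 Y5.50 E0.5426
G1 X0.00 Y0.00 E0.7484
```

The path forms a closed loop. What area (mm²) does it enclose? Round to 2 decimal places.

Apply the shoelace formula to the sequence of (X, Y) vertices; enclosed area = 24.75 mm².

24.75 mm²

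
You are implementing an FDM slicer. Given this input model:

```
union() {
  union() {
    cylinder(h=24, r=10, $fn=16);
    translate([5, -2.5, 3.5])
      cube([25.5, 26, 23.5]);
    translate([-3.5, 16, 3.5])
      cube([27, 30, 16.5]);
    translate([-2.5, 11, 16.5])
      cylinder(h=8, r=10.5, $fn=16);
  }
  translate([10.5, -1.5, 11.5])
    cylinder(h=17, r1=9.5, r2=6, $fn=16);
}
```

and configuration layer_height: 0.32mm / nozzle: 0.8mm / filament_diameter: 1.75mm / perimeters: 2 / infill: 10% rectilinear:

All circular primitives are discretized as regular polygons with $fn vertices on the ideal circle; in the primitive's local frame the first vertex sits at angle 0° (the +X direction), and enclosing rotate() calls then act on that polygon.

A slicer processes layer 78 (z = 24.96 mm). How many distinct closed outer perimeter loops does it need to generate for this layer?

1

At z = 24.96 mm: the cylinder is not intersected at this z (z outside [0, 24]); the 25.5×26 cube at (5, -2.5) contributes its full rectangle; the cube at (-3.5, 16) is not intersected at this z (z outside [3.5, 20]); the cylinder at (-2.5, 11) is not intersected at this z (z outside [16.5, 24.5]); Taking the union: only the 25.5×26 cube at (5, -2.5) is present, so the union is just that shape — 1 connected region; the cone at (10.5, -1.5) contributes a regular 16-gon of circumradius 6.729 (interpolated between r1=9.5 and r2=6 at t=0.792); Merging all regions: the regions partially overlap (shared area 78.55 mm²), so overlapping operands fuse into one piece — 1 connected region. The result has 1 disconnected region.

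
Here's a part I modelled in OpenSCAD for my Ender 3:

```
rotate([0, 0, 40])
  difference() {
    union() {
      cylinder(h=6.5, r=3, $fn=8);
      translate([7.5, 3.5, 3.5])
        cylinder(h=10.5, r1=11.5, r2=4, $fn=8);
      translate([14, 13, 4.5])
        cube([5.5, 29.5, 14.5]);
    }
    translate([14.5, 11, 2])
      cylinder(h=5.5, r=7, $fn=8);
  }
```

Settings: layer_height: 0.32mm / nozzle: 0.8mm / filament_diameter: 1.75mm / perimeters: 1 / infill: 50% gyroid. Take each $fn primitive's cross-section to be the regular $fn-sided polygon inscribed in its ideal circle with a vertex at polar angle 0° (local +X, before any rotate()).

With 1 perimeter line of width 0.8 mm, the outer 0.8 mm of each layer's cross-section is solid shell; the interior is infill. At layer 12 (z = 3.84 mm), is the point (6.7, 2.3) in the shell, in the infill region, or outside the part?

infill

At z = 3.84 mm: the cylinder: section is a regular 8-gon, circumradius r=3; the cone at (7.5, 3.5): at t=0.032 of its height the radius interpolates to r₁+(r₂−r₁)t = 11.257, giving a regular 8-gon of that circumradius; the cube at (14, 13) is not intersected at this z (z outside [4.5, 19]); Taking the union: the regions partially overlap (shared area 23.58 mm²), so overlapping operands fuse into one piece — 1 connected region; the r=7 cylinder at (14.5, 11) gives a regular 8-gon of circumradius 7 (constant along its height); After the difference (first − rest): starting from the result so far, the r=7 cylinder at (14.5, 11) partially overlaps it — only the 64.28 mm² overlap (of its 138.59 mm²) is removed, clipping the outline — 1 connected region; (rotated 40° about Z; rotation is an isometry so areas/perimeters/island counts are preserved). Overall, the cross-section is a single solid region. Undo the 40° rotation: the query point maps to (6.611, -2.545) in the un-rotated model frame. The nearest boundary edge runs (7.50, -7.76)→(-0.46, -4.46); distance from the point to it = 4.48 mm. The point is inside the cross-section and 4.48 mm from the nearest boundary — more than the 0.8 mm shell width (1 × 0.8), so it's in the infill interior.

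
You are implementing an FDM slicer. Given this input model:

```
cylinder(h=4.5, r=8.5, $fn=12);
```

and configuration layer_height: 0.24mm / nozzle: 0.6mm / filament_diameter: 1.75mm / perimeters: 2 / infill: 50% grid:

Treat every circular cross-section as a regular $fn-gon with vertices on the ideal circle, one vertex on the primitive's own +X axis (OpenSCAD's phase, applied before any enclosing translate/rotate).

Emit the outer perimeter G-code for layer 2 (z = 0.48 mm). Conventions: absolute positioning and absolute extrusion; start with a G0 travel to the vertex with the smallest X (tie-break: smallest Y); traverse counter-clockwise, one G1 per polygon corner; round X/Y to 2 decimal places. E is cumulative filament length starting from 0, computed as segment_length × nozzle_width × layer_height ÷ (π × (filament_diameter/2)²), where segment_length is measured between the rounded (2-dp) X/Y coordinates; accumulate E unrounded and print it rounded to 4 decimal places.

At z = 0.48 mm: the cylinder: section is a regular 12-gon, circumradius r=8.5. The outline is a single polygon with 12 vertices. Extrusion per mm of travel: 0.6 × 0.24 / (π × 0.875²) = 0.059868. Accumulating E over each segment gives final E = 3.1607.

G0 X-8.50 Y0.00 Z0.48
G1 X-7.36 Y-4.25 E0.2634
G1 X-4.25 Y-7.36 E0.5267
G1 X0.00 Y-8.50 E0.7902
G1 X4.25 Y-7.36 E1.0536
G1 X7.36 Y-4.25 E1.3169
G1 X8.50 Y0.00 E1.5804
G1 X7.36 Y4.25 E1.8438
G1 X4.25 Y7.36 E2.1071
G1 X0.00 Y8.50 E2.3705
G1 X-4.25 Y7.36 E2.6340
G1 X-7.36 Y4.25 E2.8973
G1 X-8.50 Y0.00 E3.1607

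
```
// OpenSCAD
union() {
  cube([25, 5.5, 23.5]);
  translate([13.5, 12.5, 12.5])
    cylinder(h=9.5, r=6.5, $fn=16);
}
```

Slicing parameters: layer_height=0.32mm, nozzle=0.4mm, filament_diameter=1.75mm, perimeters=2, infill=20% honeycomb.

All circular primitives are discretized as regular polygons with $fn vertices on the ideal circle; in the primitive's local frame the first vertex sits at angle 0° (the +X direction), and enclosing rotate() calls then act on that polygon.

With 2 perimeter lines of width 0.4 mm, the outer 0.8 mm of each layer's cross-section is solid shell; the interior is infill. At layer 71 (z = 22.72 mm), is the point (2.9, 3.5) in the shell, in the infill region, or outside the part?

At z = 22.72 mm: the 25×5.5 cube contributes its full rectangle; the cylinder at (13.5, 12.5) is not intersected at this z (z outside [12.5, 22]); Taking the union: only the 25×5.5 cube is present, so the union is just that shape — 1 connected region. Overall, the cross-section is a single solid region. The nearest boundary edge runs (25.00, 5.50)→(0.00, 5.50); distance from the point to it = 2.00 mm. The point is inside the cross-section and 2.00 mm from the nearest boundary — more than the 0.8 mm shell width (2 × 0.4), so it's in the infill interior.

infill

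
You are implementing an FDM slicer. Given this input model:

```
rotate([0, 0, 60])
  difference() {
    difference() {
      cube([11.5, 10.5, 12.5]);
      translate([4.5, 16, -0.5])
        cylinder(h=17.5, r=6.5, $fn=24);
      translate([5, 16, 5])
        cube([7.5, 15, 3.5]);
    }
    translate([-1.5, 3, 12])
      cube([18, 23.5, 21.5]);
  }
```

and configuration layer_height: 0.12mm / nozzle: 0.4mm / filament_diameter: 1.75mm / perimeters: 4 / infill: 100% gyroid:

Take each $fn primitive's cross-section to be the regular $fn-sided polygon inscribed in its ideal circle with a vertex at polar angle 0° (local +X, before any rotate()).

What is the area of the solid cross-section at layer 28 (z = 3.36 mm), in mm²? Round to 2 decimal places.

At z = 3.36 mm: the cube is present — its section is the full 11.5×10.5 rectangle (area 120.75 mm²); the cylinder at (4.5, 16): section is a regular 24-gon, circumradius r=6.5 (area = (24/2)·6.500²·sin(360°/24) = 131.22 mm²); the cube at (5, 16) does not reach this height (z outside [5, 8.5]); Taking the first minus the rest: starting from the 11.5×10.5 cube (120.75 mm²), the r=6.5 cylinder at (4.5, 16) partially overlaps it — only the 4.44 mm² overlap (of its 131.22 mm²) is removed, clipping the outline — area = 116.31 mm²; the cube at (-1.5, 3) is not intersected at this z (z outside [12, 33.5]); Taking the first minus the rest: none of the subtracted shapes is present at this height, so the result so far is unchanged — area = 116.31 mm²; (whole slice rotated 60° about Z — lengths, areas and connectivity unchanged). Overall, the cross-section is a single solid region. Net area = 116.31 mm².

116.31 mm²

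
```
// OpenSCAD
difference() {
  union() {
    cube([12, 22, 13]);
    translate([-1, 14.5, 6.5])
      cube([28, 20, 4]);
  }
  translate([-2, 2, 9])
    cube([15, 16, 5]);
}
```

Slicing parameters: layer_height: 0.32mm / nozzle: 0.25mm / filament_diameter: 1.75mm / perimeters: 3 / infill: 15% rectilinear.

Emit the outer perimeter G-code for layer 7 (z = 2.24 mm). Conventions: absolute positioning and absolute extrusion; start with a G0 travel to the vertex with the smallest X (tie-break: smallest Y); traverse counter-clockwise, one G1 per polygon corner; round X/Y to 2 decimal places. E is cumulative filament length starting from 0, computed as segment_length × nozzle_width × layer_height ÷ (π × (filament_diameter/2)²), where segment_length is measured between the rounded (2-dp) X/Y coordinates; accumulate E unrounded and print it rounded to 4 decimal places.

G0 X0.00 Y0.00 Z2.24
G1 X12.00 Y0.00 E0.3991
G1 X12.00 Y22.00 E1.1308
G1 X0.00 Y22.00 E1.5300
G1 X0.00 Y0.00 E2.2617

At z = 2.24 mm: the 12×22 cube contributes its full rectangle; the cube at (-1, 14.5) does not reach this height (z outside [6.5, 10.5]); Taking the union: only the 12×22 cube is present, so the union is just that shape — 1 connected region; the cube at (-2, 2) does not reach this height (z outside [9, 14]); Subtracting the remaining from the first: none of the subtracted shapes is present at this height, so that combined region is unchanged — 1 connected region. The outline is a single polygon with 4 vertices. Extrusion per mm of travel: 0.25 × 0.32 / (π × 0.875²) = 0.033260. Accumulating E over each segment gives final E = 2.2617.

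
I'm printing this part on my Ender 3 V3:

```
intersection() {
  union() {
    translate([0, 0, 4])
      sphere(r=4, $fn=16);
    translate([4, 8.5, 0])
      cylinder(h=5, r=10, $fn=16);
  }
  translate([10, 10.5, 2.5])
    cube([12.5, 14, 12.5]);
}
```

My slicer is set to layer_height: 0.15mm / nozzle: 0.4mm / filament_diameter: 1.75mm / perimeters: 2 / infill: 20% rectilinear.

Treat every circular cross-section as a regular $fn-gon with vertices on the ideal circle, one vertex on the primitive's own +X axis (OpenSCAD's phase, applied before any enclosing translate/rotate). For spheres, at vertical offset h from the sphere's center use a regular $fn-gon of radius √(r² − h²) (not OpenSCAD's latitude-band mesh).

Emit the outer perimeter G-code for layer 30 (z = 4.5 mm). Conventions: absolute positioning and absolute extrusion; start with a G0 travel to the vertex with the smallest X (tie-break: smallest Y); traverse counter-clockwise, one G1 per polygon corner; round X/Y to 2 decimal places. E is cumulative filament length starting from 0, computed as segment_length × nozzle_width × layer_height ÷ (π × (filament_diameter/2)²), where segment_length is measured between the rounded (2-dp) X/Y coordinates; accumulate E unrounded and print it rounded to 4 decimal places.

At z = 4.5 mm: the r=4 sphere contributes a regular 16-gon of circumradius √(4²−0.5²) = 3.969; the cylinder at (4, 8.5): section is a regular 16-gon, circumradius r=10; Combining (union): the regions partially overlap (shared area 25.77 mm²), so overlapping operands fuse into one piece — 1 connected region; the 12.5×14 cube at (10, 10.5) contributes its full rectangle; Keeping only the common overlap: the 12.5×14 cube at (10, 10.5) partially overlaps the result so far; clipping to the common part keeps 13.62 mm² — 1 connected region. The outline is a single polygon with 5 vertices. Extrusion per mm of travel: 0.4 × 0.15 / (π × 0.875²) = 0.024945. Accumulating E over each segment gives final E = 0.4102.

G0 X10.00 Y10.50 Z4.50
G1 X13.60 Y10.50 E0.0898
G1 X13.24 Y12.33 E0.1363
G1 X11.07 Y15.57 E0.2336
G1 X10.00 Y16.29 E0.2658
G1 X10.00 Y10.50 E0.4102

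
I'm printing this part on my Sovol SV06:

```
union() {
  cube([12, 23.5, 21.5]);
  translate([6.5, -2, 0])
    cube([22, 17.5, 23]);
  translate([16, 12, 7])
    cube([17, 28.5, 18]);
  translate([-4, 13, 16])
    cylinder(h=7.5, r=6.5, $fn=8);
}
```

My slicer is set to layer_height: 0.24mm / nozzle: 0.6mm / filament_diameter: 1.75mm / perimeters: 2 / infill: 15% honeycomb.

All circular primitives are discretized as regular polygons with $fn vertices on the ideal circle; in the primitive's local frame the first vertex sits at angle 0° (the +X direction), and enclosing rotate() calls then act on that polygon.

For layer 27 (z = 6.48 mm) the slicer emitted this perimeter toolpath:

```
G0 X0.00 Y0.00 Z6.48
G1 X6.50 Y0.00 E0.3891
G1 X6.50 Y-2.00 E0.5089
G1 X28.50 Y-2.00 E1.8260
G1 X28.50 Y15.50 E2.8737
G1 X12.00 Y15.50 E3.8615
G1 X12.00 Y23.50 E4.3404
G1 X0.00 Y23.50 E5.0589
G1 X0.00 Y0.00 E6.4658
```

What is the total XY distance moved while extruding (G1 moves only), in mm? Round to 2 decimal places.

Sum the Euclidean lengths of each G1 segment: total = 108.00 mm.

108.00 mm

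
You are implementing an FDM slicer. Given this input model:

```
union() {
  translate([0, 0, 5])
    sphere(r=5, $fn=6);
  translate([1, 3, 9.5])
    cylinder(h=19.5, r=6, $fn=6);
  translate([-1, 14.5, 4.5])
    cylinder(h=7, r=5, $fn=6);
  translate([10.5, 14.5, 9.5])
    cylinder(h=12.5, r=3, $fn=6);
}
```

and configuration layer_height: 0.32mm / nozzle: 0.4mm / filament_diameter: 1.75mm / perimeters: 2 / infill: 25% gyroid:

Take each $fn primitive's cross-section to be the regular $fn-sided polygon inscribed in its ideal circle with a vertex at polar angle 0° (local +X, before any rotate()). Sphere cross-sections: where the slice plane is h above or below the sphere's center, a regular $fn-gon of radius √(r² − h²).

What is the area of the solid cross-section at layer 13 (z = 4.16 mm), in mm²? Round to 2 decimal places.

At z = 4.16 mm: the sphere: section is a regular 6-gon, circumradius = √(r²−h²) = √(5²−0.84²) = 4.929 (area = (6/2)·4.929²·sin(360°/6) = 63.12 mm²); the cylinder at (1, 3) is absent (z outside [9.5, 29]); the cylinder at (-1, 14.5) is not intersected at this z (z outside [4.5, 11.5]); the cylinder at (10.5, 14.5) is not intersected at this z (z outside [9.5, 22]); Merging all regions: only the r=5 sphere is present, so the union is just that shape — area = 63.12 mm². Overall, the cross-section is a single solid region. Net area = 63.12 mm².

63.12 mm²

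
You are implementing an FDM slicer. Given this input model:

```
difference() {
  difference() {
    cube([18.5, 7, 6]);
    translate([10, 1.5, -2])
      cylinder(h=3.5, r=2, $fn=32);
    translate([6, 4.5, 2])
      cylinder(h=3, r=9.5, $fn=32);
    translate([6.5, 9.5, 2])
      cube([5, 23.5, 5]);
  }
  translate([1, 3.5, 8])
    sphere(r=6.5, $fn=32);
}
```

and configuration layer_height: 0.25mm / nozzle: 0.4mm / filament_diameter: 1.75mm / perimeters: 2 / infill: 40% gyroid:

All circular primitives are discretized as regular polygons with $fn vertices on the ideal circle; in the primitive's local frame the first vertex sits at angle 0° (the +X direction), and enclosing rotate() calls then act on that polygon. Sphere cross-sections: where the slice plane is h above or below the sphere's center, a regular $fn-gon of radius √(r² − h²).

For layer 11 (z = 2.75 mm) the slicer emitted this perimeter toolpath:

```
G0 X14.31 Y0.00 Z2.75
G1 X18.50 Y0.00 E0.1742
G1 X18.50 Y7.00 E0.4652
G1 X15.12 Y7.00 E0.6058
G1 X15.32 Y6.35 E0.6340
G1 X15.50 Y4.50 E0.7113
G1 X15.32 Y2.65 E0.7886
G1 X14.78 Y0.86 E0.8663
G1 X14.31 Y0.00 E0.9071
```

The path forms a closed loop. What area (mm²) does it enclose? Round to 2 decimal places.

Apply the shoelace formula to the sequence of (X, Y) vertices; enclosed area = 23.14 mm².

23.14 mm²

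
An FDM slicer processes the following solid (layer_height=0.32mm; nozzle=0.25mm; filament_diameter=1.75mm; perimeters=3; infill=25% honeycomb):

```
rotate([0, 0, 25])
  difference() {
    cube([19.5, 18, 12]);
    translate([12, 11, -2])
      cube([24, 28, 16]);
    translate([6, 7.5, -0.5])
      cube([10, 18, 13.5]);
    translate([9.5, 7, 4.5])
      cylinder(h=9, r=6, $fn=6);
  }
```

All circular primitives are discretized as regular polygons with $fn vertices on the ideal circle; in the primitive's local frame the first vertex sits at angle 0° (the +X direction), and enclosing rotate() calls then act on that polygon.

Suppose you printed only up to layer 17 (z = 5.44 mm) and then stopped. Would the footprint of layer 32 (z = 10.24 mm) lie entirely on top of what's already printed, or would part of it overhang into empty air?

entirely on top

Compare the two slices. At z = 5.44: the cube is present — its section is the full 19.5×18 rectangle (area 351.00 mm²); the cube at (12, 11) is present — its section is the full 24×28 rectangle (area 672.00 mm²); the cube at (6, 7.5) is present — its section is the full 10×18 rectangle (area 180.00 mm²); the r=6 cylinder at (9.5, 7) contributes a regular 6-gon of circumradius 6 (area = (6/2)·6.000²·sin(360°/6) = 93.53 mm²); Subtracting the remaining from the first: starting from the 19.5×18 cube (351.00 mm²), the 24×28 cube at (12, 11) partially overlaps it — only the 52.50 mm² overlap (of its 672.00 mm²) is removed, clipping the outline; the 10×18 cube at (6, 7.5) partially overlaps it — only the 77.00 mm² overlap (of its 180.00 mm²) is removed, clipping the outline; the r=6 cylinder at (9.5, 7) partially overlaps it — only the 56.86 mm² overlap (of its 93.53 mm²) is removed, clipping the outline — area = 164.64 mm²; (whole slice rotated 25° about Z — lengths, areas and connectivity unchanged). At z = 10.24: the 19.5×18 cube contributes its full rectangle (area 351.00 mm²); the 24×28 cube at (12, 11) contributes its full rectangle (area 672.00 mm²); the cube at (6, 7.5) (footprint 10×18) is included at this height (area 180.00 mm²); the cylinder at (9.5, 7): section is a regular 6-gon, circumradius r=6 (area = (6/2)·6.000²·sin(360°/6) = 93.53 mm²); Taking the first minus the rest: starting from the 19.5×18 cube (351.00 mm²), the 24×28 cube at (12, 11) partially overlaps it — only the 52.50 mm² overlap (of its 672.00 mm²) is removed, clipping the outline; the 10×18 cube at (6, 7.5) partially overlaps it — only the 77.00 mm² overlap (of its 180.00 mm²) is removed, clipping the outline; the r=6 cylinder at (9.5, 7) partially overlaps it — only the 56.86 mm² overlap (of its 93.53 mm²) is removed, clipping the outline — area = 164.64 mm²; (whole slice rotated 25° about Z — lengths, areas and connectivity unchanged). Checking containment: the cross-section at z = 10.24 is a subset of the cross-section at z = 5.44.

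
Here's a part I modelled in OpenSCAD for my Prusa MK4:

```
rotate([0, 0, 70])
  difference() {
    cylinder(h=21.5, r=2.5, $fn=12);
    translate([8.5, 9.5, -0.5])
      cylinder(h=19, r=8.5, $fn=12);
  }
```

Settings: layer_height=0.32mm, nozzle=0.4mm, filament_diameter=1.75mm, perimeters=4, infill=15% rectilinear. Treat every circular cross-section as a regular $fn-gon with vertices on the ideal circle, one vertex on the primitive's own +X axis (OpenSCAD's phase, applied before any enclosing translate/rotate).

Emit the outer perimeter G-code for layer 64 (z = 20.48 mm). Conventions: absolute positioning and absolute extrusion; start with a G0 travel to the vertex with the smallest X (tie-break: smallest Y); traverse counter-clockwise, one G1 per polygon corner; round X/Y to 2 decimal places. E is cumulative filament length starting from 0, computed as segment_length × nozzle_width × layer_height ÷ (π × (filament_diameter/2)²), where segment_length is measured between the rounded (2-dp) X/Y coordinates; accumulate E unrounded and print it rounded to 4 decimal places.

At z = 20.48 mm: the r=2.5 cylinder contributes a regular 12-gon of circumradius 2.5; the cylinder at (8.5, 9.5) is not intersected at this z (z outside [-0.5, 18.5]); Subtracting the remaining from the first: none of the subtracted shapes is present at this height, so the r=2.5 cylinder is unchanged — 1 connected region; (whole slice rotated 70° about Z — lengths, areas and connectivity unchanged). The outline is a single polygon with 12 vertices. Extrusion per mm of travel: 0.4 × 0.32 / (π × 0.875²) = 0.053216. Accumulating E over each segment gives final E = 0.8270.

G0 X-2.46 Y-0.43 Z20.48
G1 X-1.92 Y-1.61 E0.0691
G1 X-0.86 Y-2.35 E0.1379
G1 X0.43 Y-2.46 E0.2068
G1 X1.61 Y-1.92 E0.2758
G1 X2.35 Y-0.86 E0.3446
G1 X2.46 Y0.43 E0.4135
G1 X1.92 Y1.61 E0.4826
G1 X0.86 Y2.35 E0.5514
G1 X-0.43 Y2.46 E0.6203
G1 X-1.61 Y1.92 E0.6893
G1 X-2.35 Y0.86 E0.7581
G1 X-2.46 Y-0.43 E0.8270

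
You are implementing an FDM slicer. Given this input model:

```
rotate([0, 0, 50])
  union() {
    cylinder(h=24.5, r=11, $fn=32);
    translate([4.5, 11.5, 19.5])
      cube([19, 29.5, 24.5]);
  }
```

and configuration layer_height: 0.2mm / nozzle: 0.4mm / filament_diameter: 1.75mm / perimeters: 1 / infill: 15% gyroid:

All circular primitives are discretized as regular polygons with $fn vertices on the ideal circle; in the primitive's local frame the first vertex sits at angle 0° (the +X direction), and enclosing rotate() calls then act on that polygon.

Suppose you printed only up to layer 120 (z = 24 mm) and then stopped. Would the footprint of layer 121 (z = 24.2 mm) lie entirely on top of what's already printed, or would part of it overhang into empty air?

Compare the two slices. At z = 24: the r=11 cylinder contributes a regular 32-gon of circumradius 11 (area = (32/2)·11.000²·sin(360°/32) = 377.69 mm²); the cube at (4.5, 11.5) is present — its section is the full 19×29.5 rectangle (area 560.50 mm²); Taking the union: the 2 present regions are separate (no shared area or edge), so areas and boundary lengths simply add and each stays a separate island — area = 938.19 mm²; (rotated 50° about Z; rotation is an isometry so areas/perimeters/island counts are preserved). At z = 24.2: the r=11 cylinder gives a regular 32-gon of circumradius 11 (constant along its height) (area = (32/2)·11.000²·sin(360°/32) = 377.69 mm²); the cube at (4.5, 11.5) (footprint 19×29.5) is included at this height (area 560.50 mm²); Merging all regions: the 2 present regions are separate (no shared area or edge), so areas and boundary lengths simply add and each stays a separate island — area = 938.19 mm²; (rotated 50° about Z; rotation is an isometry so areas/perimeters/island counts are preserved). Checking containment: the cross-section at z = 24.2 is a subset of the cross-section at z = 24.

entirely on top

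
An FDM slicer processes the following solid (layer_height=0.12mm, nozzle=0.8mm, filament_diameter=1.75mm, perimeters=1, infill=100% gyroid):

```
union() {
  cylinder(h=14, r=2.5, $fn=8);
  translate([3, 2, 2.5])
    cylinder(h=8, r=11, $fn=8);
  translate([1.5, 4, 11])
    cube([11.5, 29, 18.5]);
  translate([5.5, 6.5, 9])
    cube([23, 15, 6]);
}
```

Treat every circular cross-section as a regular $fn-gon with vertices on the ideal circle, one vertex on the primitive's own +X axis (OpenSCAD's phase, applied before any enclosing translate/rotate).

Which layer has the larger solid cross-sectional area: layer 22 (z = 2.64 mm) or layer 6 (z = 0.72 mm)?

layer 22 (z = 2.64 mm)

Layer 22 (z = 2.64): the cylinder: section is a regular 8-gon, circumradius r=2.5 (area = (8/2)·2.500²·sin(360°/8) = 17.68 mm²); the cylinder at (3, 2): section is a regular 8-gon, circumradius r=11 (area = (8/2)·11.000²·sin(360°/8) = 342.24 mm²); the cube at (1.5, 4) is not intersected at this z (z outside [11, 29.5]); the cube at (5.5, 6.5) is not intersected at this z (z outside [9, 15]); Combining (union): the r=2.5 cylinder lies entirely inside the r=11 cylinder at (3, 2), so the union is just the r=11 cylinder at (3, 2) — area = 342.24 mm². So its area = 342.24 mm². Layer 6 (z = 0.72): the cylinder: section is a regular 8-gon, circumradius r=2.5 (area = (8/2)·2.500²·sin(360°/8) = 17.68 mm²); the cylinder at (3, 2) is not intersected at this z (z outside [2.5, 10.5]); the cube at (1.5, 4) is not intersected at this z (z outside [11, 29.5]); the cube at (5.5, 6.5) does not reach this height (z outside [9, 15]); Combining (union): only the r=2.5 cylinder is present, so the union is just that shape — area = 17.68 mm². So its area = 17.68 mm². Layer 22 is larger (342.24 vs 17.68 mm²).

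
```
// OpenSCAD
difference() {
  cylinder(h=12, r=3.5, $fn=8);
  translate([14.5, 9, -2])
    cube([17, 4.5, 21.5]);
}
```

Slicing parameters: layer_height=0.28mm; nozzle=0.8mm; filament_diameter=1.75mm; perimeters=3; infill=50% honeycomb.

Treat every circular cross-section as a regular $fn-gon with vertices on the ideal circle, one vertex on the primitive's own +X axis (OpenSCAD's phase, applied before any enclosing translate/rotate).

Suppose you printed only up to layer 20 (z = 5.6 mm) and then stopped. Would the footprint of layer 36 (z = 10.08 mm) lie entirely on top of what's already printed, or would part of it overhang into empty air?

entirely on top

Compare the two slices. At z = 5.6: the r=3.5 cylinder gives a regular 8-gon of circumradius 3.5 (constant along its height) (area = (8/2)·3.500²·sin(360°/8) = 34.65 mm²); the 17×4.5 cube at (14.5, 9) contributes its full rectangle (area 76.50 mm²); After the difference (first − rest): starting from the r=3.5 cylinder (34.65 mm²), the 17×4.5 cube at (14.5, 9) misses the remaining region (no effect) — area = 34.65 mm². At z = 10.08: the r=3.5 cylinder contributes a regular 8-gon of circumradius 3.5 (area = (8/2)·3.500²·sin(360°/8) = 34.65 mm²); the 17×4.5 cube at (14.5, 9) contributes its full rectangle (area 76.50 mm²); After the difference (first − rest): starting from the r=3.5 cylinder (34.65 mm²), the 17×4.5 cube at (14.5, 9) misses the remaining region (no effect) — area = 34.65 mm². Checking containment: the cross-section at z = 10.08 is a subset of the cross-section at z = 5.6.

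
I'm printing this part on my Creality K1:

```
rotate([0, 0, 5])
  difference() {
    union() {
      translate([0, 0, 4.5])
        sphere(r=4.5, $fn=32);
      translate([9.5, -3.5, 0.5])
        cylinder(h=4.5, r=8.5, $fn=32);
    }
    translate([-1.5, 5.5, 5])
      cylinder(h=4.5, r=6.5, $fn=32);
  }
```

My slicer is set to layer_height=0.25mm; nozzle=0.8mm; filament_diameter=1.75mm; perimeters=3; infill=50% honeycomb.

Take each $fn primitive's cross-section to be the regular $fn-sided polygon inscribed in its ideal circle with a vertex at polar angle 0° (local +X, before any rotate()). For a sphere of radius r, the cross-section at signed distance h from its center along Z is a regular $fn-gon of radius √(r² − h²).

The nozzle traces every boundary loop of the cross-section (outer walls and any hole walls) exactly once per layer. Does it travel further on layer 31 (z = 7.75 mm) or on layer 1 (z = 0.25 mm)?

Layer 31 (z = 7.75): the r=4.5 sphere contributes a regular 32-gon of circumradius √(4.5²−3.25²) = 3.112 (perimeter = 2·32·3.112·sin(180°/32) = 19.52 mm); the cylinder at (9.5, -3.5) is not intersected at this z (z outside [0.5, 5]); Merging all regions: only the r=4.5 sphere is present, so the union is just that shape — boundary = 19.52 mm; the r=6.5 cylinder at (-1.5, 5.5) gives a regular 32-gon of circumradius 6.5 (constant along its height) (perimeter = 2·32·6.500·sin(180°/32) = 40.78 mm); Taking the first minus the rest: starting from the result so far, the r=6.5 cylinder at (-1.5, 5.5) partially overlaps it — only the 18.36 mm² overlap (of its 131.88 mm²) is removed, clipping the outline — boundary = 16.24 mm; (rotated 5° about Z; rotation is an isometry so areas/perimeters/island counts are preserved). So its perimeter = 16.24 mm. Layer 1 (z = 0.25): the sphere: section is a regular 32-gon, circumradius = √(r²−h²) = √(4.5²−4.25²) = 1.479 (perimeter = 2·32·1.479·sin(180°/32) = 9.28 mm); the cylinder at (9.5, -3.5) is not intersected at this z (z outside [0.5, 5]); Merging all regions: only the r=4.5 sphere is present, so the union is just that shape — boundary = 9.28 mm; the cylinder at (-1.5, 5.5) is absent (z outside [5, 9.5]); Subtracting the remaining from the first: none of the subtracted shapes is present at this height, so the result so far is unchanged — boundary = 9.28 mm; (whole slice rotated 5° about Z — lengths, areas and connectivity unchanged). So its perimeter = 9.28 mm. Layer 31 is larger (16.24 vs 9.28 mm).

layer 31 (z = 7.75 mm)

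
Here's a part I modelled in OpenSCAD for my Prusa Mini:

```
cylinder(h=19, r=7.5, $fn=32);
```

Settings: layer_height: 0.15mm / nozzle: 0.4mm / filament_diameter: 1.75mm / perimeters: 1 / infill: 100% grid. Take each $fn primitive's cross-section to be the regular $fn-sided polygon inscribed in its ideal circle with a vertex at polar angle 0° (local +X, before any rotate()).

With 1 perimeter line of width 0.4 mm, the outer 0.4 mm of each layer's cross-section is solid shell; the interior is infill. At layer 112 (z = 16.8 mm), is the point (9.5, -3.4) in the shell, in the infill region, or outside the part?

At z = 16.8 mm: the r=7.5 cylinder contributes a regular 32-gon of circumradius 7.5. Overall, the cross-section is a single solid region. The nearest boundary edge runs (6.93, -2.87)→(7.36, -1.46); distance from the point to it = 2.61 mm. The point is not inside any of the regions above, so it lies outside the cross-section (2.61 mm from the nearest boundary).

outside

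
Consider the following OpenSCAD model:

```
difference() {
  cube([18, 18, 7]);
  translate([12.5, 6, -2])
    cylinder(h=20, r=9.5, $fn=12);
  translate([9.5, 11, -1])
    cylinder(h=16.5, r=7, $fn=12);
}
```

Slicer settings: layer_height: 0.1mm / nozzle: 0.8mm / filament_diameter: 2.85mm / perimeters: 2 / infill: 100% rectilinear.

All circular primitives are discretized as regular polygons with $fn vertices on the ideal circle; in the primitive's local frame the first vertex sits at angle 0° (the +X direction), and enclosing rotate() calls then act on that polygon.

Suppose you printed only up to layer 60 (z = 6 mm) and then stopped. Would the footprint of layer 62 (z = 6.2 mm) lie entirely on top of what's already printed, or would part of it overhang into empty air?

Compare the two slices. At z = 6: the cube (footprint 18×18) is included at this height (area 324.00 mm²); the r=9.5 cylinder at (12.5, 6) contributes a regular 12-gon of circumradius 9.5 (area = (12/2)·9.500²·sin(360°/12) = 270.75 mm²); the cylinder at (9.5, 11): section is a regular 12-gon, circumradius r=7 (area = (12/2)·7.000²·sin(360°/12) = 147.00 mm²); After the difference (first − rest): starting from the 18×18 cube (324.00 mm²), the r=9.5 cylinder at (12.5, 6) partially overlaps it — only the 200.28 mm² overlap (of its 270.75 mm²) is removed, clipping the outline; the r=7 cylinder at (9.5, 11) partially overlaps it — only the 38.98 mm² overlap (of its 147.00 mm²) is removed, clipping the outline — area = 84.74 mm². At z = 6.2: the cube (footprint 18×18) is included at this height (area 324.00 mm²); the r=9.5 cylinder at (12.5, 6) contributes a regular 12-gon of circumradius 9.5 (area = (12/2)·9.500²·sin(360°/12) = 270.75 mm²); the r=7 cylinder at (9.5, 11) contributes a regular 12-gon of circumradius 7 (area = (12/2)·7.000²·sin(360°/12) = 147.00 mm²); Taking the first minus the rest: starting from the 18×18 cube (324.00 mm²), the r=9.5 cylinder at (12.5, 6) partially overlaps it — only the 200.28 mm² overlap (of its 270.75 mm²) is removed, clipping the outline; the r=7 cylinder at (9.5, 11) partially overlaps it — only the 38.98 mm² overlap (of its 147.00 mm²) is removed, clipping the outline — area = 84.74 mm². Checking containment: the cross-section at z = 6.2 is a subset of the cross-section at z = 6.

entirely on top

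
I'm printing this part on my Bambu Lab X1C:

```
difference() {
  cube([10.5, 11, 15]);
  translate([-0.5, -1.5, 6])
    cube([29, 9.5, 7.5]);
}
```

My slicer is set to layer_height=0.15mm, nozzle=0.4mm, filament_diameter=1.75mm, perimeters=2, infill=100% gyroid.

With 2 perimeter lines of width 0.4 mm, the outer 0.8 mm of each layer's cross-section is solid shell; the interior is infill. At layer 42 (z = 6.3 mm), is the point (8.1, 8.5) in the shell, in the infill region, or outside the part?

At z = 6.3 mm: the cube (footprint 10.5×11) is included at this height; the cube at (-0.5, -1.5) is present — its section is the full 29×9.5 rectangle; Subtracting the remaining from the first: starting from the 10.5×11 cube, the 29×9.5 cube at (-0.5, -1.5) partially overlaps it — only the 84.00 mm² overlap (of its 275.50 mm²) is removed, clipping the outline — 1 connected region. Overall, the cross-section is a single solid region. The nearest boundary edge runs (10.50, 8.00)→(0.00, 8.00); distance from the point to it = 0.50 mm. The point is inside the cross-section, 0.50 mm from the nearest boundary — within the 0.8 mm shell band (2 × 0.4).

shell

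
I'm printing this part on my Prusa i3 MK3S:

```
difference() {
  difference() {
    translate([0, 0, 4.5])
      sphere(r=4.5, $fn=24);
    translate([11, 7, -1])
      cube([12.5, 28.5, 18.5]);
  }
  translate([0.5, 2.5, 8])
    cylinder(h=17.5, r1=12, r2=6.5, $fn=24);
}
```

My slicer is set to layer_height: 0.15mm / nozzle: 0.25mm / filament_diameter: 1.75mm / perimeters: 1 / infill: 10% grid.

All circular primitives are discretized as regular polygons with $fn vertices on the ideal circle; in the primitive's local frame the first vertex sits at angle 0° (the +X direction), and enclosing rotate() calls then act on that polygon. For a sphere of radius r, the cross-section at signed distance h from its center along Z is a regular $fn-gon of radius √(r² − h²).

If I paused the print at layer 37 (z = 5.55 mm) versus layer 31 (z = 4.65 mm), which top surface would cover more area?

Layer 37 (z = 5.55): the r=4.5 sphere slices to a regular 24-gon of circumradius 4.376 (√(r²−h²) with h=1.05 from center) (area = (24/2)·4.376²·sin(360°/24) = 59.47 mm²); the cube at (11, 7) is present — its section is the full 12.5×28.5 rectangle (area 356.25 mm²); Subtracting the remaining from the first: starting from the r=4.5 sphere (59.47 mm²), the 12.5×28.5 cube at (11, 7) misses the remaining region (no effect) — area = 59.47 mm²; the cone at (0.5, 2.5) does not reach this height (z outside [8, 25.5]); Subtracting the remaining from the first: none of the subtracted shapes is present at this height, so the result so far is unchanged — area = 59.47 mm². So its area = 59.47 mm². Layer 31 (z = 4.65): the sphere: section is a regular 24-gon, circumradius = √(r²−h²) = √(4.5²−0.15²) = 4.497 (area = (24/2)·4.497²·sin(360°/24) = 62.82 mm²); the cube at (11, 7) is present — its section is the full 12.5×28.5 rectangle (area 356.25 mm²); Subtracting the remaining from the first: starting from the r=4.5 sphere (62.82 mm²), the 12.5×28.5 cube at (11, 7) misses the remaining region (no effect) — area = 62.82 mm²; the cone at (0.5, 2.5) is absent (z outside [8, 25.5]); Subtracting the remaining from the first: none of the subtracted shapes is present at this height, so the result so far is unchanged — area = 62.82 mm². So its area = 62.82 mm². Layer 31 is larger (62.82 vs 59.47 mm²).

layer 31 (z = 4.65 mm)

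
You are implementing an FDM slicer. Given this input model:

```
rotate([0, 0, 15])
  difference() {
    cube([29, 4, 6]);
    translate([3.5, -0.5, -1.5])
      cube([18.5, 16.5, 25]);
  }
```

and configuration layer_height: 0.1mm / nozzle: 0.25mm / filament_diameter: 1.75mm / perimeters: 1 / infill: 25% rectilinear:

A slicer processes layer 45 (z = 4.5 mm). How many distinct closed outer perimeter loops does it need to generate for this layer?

At z = 4.5 mm: the 29×4 cube contributes its full rectangle; the 18.5×16.5 cube at (3.5, -0.5) contributes its full rectangle; Subtracting the remaining from the first: starting from the 29×4 cube, the 18.5×16.5 cube at (3.5, -0.5) partially overlaps it — only the 74.00 mm² overlap (of its 305.25 mm²) is removed, clipping the outline — 2 connected regions; (whole slice rotated 15° about Z — lengths, areas and connectivity unchanged). The result has 2 disconnected regions.

2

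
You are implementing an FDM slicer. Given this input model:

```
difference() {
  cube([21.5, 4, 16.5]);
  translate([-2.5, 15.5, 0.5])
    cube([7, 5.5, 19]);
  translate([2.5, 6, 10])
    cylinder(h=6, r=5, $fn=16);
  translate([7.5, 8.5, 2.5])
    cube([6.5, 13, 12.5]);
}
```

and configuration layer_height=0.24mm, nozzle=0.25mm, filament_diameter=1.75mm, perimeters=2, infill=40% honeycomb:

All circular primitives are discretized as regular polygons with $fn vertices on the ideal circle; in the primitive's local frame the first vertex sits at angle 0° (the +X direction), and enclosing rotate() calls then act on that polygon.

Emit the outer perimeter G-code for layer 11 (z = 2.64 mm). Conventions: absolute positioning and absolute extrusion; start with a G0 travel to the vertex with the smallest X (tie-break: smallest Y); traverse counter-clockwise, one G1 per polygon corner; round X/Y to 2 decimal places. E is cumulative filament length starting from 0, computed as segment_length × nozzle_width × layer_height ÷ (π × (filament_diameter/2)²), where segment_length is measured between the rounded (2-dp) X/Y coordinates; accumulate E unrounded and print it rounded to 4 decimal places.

At z = 2.64 mm: the 21.5×4 cube contributes its full rectangle; the 7×5.5 cube at (-2.5, 15.5) contributes its full rectangle; the cylinder at (2.5, 6) is not intersected at this z (z outside [10, 16]); the cube at (7.5, 8.5) is present — its section is the full 6.5×13 rectangle; Subtracting the remaining from the first: starting from the 21.5×4 cube, the 7×5.5 cube at (-2.5, 15.5) misses the remaining region (no effect); the 6.5×13 cube at (7.5, 8.5) misses the remaining region (no effect) — 1 connected region. The outline is a single polygon with 4 vertices. Extrusion per mm of travel: 0.25 × 0.24 / (π × 0.875²) = 0.024945. Accumulating E over each segment gives final E = 1.2722.

G0 X0.00 Y0.00 Z2.64
G1 X21.50 Y0.00 E0.5363
G1 X21.50 Y4.00 E0.6361
G1 X0.00 Y4.00 E1.1724
G1 X0.00 Y0.00 E1.2722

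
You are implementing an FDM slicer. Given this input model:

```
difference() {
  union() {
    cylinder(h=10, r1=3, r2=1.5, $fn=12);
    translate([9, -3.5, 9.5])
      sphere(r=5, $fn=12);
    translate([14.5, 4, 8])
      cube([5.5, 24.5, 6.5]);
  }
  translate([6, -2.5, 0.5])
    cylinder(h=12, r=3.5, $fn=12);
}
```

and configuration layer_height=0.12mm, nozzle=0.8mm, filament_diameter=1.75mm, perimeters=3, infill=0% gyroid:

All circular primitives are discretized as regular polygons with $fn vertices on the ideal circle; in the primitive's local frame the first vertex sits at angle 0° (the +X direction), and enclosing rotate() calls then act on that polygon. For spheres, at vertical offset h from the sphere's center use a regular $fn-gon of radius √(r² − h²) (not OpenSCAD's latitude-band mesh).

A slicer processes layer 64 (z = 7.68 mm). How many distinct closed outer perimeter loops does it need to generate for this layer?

2

At z = 7.68 mm: the cone: at t=0.768 of its height the radius interpolates to r₁+(r₂−r₁)t = 1.848, giving a regular 12-gon of that circumradius; the r=5 sphere at (9, -3.5) contributes a regular 12-gon of circumradius √(5²−1.82²) = 4.657; the cube at (14.5, 4) is not intersected at this z (z outside [8, 14.5]); Combining (union): the 2 present regions are separate (no shared area or edge), so areas and boundary lengths simply add and each stays a separate island — 2 connected regions; the r=3.5 cylinder at (6, -2.5) contributes a regular 12-gon of circumradius 3.5; After the difference (first − rest): starting from the result so far, the r=3.5 cylinder at (6, -2.5) partially overlaps it — only the 24.65 mm² overlap (of its 36.75 mm²) is removed, clipping the outline — 2 connected regions. The result has 2 disconnected regions.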